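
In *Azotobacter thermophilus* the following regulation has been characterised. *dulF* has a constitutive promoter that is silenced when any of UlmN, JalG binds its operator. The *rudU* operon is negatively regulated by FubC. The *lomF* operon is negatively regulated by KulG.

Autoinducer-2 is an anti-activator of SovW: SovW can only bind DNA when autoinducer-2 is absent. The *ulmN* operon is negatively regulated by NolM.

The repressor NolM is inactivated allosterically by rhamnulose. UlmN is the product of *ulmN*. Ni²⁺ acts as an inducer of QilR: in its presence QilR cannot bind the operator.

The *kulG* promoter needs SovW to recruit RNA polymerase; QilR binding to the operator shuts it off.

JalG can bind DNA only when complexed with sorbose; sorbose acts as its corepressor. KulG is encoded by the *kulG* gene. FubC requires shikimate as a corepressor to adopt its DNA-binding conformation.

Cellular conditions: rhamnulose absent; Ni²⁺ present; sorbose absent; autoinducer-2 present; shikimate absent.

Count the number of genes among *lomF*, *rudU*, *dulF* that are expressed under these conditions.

Autoinducer-2 is present, so SovW is inactive.
Ni²⁺ is present, so QilR is inactive.
Required activator SovW is absent, so *kulG* is not transcribed.
So KulG is not produced.
With no repressor bound, *lomF* is transcribed.
→ *lomF* is ON.
Shikimate is absent, so FubC is inactive.
With no repressor bound, *rudU* is transcribed.
→ *rudU* is ON.
Rhamnulose is absent, so NolM is active.
With repressor NolM bound, *ulmN* is not transcribed.
So UlmN is not produced.
Sorbose is absent, so JalG is inactive.
With no repressor bound, *dulF* is transcribed.
→ *dulF* is ON.
3 of the 3 genes are transcribed.

3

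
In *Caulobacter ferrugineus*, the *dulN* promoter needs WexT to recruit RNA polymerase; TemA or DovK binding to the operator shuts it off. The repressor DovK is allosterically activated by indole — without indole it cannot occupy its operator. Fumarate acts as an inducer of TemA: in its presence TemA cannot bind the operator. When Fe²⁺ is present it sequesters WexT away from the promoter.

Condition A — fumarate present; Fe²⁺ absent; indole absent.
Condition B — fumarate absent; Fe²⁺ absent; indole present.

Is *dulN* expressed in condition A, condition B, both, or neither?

A only

Condition A:
Fumarate is present, so TemA is inactive.
Fe²⁺ is absent, so WexT is active.
Indole is absent, so DovK is inactive.
No repressor is bound and WexT is active, so *dulN* is transcribed.
→ *dulN* is ON in A.
Condition B:
Fumarate is absent, so TemA is active.
Fe²⁺ is absent, so WexT is active.
Indole is present, so DovK is active.
With repressor TemA bound, *dulN* is not transcribed.
→ *dulN* is OFF in B.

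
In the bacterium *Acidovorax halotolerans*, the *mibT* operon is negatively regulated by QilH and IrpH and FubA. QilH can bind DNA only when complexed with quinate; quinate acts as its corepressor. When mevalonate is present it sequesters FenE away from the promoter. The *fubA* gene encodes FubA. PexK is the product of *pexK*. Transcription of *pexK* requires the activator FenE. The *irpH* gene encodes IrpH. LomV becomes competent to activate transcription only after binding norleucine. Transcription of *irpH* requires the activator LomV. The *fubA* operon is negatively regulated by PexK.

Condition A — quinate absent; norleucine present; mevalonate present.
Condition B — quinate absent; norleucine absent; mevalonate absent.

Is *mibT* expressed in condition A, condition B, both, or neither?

B only

Condition A:
Quinate is absent, so QilH is inactive.
Norleucine is present, so LomV is active.
No repressor is bound and LomV is active, so *irpH* is transcribed.
So IrpH is produced and active.
Mevalonate is present, so FenE is inactive.
Required activator FenE is absent, so *pexK* is not transcribed.
So PexK is not produced.
With no repressor bound, *fubA* is transcribed.
So FubA is produced and active.
With repressor IrpH bound, *mibT* is not transcribed.
→ *mibT* is OFF in A.
Condition B:
Quinate is absent, so QilH is inactive.
Norleucine is absent, so LomV is inactive.
Required activator LomV is absent, so *irpH* is not transcribed.
So IrpH is not produced.
Mevalonate is absent, so FenE is active.
No repressor is bound and FenE is active, so *pexK* is transcribed.
So PexK is produced and active.
With repressor PexK bound, *fubA* is not transcribed.
So FubA is not produced.
With no repressor bound, *mibT* is transcribed.
→ *mibT* is ON in B.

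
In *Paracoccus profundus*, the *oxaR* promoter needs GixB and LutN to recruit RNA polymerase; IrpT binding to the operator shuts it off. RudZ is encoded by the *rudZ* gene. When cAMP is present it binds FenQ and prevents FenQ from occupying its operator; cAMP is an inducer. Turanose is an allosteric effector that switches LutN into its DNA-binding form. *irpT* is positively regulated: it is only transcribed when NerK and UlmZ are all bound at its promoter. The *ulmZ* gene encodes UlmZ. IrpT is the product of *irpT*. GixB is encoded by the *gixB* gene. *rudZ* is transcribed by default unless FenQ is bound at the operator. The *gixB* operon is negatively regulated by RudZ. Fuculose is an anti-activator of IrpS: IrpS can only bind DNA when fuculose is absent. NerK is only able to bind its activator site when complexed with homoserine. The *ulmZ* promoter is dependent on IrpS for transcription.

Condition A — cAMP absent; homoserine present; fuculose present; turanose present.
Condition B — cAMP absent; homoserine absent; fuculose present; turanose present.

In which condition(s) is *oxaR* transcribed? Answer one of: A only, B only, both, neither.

both

Condition A:
cAMP is absent, so FenQ is active.
With repressor FenQ bound, *rudZ* is not transcribed.
So RudZ is not produced.
With no repressor bound, *gixB* is transcribed.
So GixB is produced and active.
Homoserine is present, so NerK is active.
Fuculose is present, so IrpS is inactive.
Required activator IrpS is absent, so *ulmZ* is not transcribed.
So UlmZ is not produced.
Required activator UlmZ is absent, so *irpT* is not transcribed.
So IrpT is not produced.
Turanose is present, so LutN is active.
No repressor is bound and GixB and LutN are active, so *oxaR* is transcribed.
→ *oxaR* is ON in A.
Condition B:
cAMP is absent, so FenQ is active.
With repressor FenQ bound, *rudZ* is not transcribed.
So RudZ is not produced.
With no repressor bound, *gixB* is transcribed.
So GixB is produced and active.
Homoserine is absent, so NerK is inactive.
Fuculose is present, so IrpS is inactive.
Required activator IrpS is absent, so *ulmZ* is not transcribed.
So UlmZ is not produced.
Required activator NerK is absent, so *irpT* is not transcribed.
So IrpT is not produced.
Turanose is present, so LutN is active.
No repressor is bound and GixB and LutN are active, so *oxaR* is transcribed.
→ *oxaR* is ON in B.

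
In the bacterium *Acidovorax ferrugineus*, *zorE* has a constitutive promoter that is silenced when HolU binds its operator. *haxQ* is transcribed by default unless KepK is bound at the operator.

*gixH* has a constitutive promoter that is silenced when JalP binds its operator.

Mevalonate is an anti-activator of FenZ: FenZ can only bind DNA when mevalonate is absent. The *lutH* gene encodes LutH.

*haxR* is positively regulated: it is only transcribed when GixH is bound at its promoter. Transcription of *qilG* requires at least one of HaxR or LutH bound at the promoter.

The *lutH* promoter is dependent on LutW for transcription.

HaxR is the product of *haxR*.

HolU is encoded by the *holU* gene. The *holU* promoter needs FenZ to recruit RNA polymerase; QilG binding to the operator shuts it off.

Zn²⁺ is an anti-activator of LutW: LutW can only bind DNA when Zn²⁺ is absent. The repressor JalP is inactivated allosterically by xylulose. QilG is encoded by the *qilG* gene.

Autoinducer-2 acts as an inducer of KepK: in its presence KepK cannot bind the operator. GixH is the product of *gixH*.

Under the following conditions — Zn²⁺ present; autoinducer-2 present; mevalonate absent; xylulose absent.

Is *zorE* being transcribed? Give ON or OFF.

Xylulose is absent, so JalP is active.
With repressor JalP bound, *gixH* is not transcribed.
So GixH is not produced.
Required activator GixH is absent, so *haxR* is not transcribed.
So HaxR is not produced.
Zn²⁺ is present, so LutW is inactive.
Required activator LutW is absent, so *lutH* is not transcribed.
So LutH is not produced.
No activator is available at the *qilG* promoter, so *qilG* is not transcribed.
So QilG is not produced.
Mevalonate is absent, so FenZ is active.
No repressor is bound and FenZ is active, so *holU* is transcribed.
So HolU is produced and active.
With repressor HolU bound, *zorE* is not transcribed.

OFF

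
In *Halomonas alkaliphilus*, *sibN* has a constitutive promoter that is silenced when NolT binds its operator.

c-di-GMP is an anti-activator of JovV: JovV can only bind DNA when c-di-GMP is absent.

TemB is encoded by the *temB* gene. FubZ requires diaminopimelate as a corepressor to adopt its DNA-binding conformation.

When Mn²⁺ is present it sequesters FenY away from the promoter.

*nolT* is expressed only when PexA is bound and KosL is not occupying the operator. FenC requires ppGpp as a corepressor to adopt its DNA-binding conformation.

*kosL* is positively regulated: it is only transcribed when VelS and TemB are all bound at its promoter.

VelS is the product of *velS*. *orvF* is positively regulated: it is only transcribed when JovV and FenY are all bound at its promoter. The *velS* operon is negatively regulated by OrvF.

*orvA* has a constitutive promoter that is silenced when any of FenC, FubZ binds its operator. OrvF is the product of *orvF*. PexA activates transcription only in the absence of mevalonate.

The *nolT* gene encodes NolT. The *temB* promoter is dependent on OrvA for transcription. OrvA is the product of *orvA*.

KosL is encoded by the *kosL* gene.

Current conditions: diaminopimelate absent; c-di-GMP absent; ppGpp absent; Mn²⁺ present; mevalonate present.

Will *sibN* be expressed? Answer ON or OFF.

ON

c-di-GMP is absent, so JovV is active.
Mn²⁺ is present, so FenY is inactive.
Required activator FenY is absent, so *orvF* is not transcribed.
So OrvF is not produced.
With no repressor bound, *velS* is transcribed.
So VelS is produced and active.
ppGpp is absent, so FenC is inactive.
Diaminopimelate is absent, so FubZ is inactive.
With no repressor bound, *orvA* is transcribed.
So OrvA is produced and active.
No repressor is bound and OrvA is active, so *temB* is transcribed.
So TemB is produced and active.
No repressor is bound and VelS and TemB are active, so *kosL* is transcribed.
So KosL is produced and active.
Mevalonate is present, so PexA is inactive.
With repressor KosL bound, *nolT* is not transcribed.
So NolT is not produced.
With no repressor bound, *sibN* is transcribed.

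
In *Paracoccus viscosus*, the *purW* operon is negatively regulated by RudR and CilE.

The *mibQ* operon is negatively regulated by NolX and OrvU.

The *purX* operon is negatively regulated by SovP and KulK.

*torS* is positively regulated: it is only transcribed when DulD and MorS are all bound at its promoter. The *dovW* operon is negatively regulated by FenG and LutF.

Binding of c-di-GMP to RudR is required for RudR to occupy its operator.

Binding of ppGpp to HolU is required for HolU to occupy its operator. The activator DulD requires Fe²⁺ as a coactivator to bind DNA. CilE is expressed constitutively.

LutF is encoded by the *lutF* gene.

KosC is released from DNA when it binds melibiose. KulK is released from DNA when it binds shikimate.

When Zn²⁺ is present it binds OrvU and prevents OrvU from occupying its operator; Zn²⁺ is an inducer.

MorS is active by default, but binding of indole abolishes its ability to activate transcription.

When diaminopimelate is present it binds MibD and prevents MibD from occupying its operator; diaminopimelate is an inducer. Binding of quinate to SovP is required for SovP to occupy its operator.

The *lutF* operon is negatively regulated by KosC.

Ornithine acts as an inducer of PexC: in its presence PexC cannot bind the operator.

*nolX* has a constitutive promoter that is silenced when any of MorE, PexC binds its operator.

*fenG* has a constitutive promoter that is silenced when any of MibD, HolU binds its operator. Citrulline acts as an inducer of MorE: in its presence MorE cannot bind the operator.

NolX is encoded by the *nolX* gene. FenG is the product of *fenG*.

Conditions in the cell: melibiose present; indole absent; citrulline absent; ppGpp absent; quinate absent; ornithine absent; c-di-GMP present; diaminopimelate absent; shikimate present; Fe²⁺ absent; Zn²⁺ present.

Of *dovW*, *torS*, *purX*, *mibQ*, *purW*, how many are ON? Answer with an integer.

2

Diaminopimelate is absent, so MibD is active.
ppGpp is absent, so HolU is inactive.
With repressor MibD bound, *fenG* is not transcribed.
So FenG is not produced.
Melibiose is present, so KosC is inactive.
With no repressor bound, *lutF* is transcribed.
So LutF is produced and active.
With repressor LutF bound, *dovW* is not transcribed.
→ *dovW* is OFF.
Fe²⁺ is absent, so DulD is inactive.
Indole is absent, so MorS is active.
Required activator DulD is absent, so *torS* is not transcribed.
→ *torS* is OFF.
Quinate is absent, so SovP is inactive.
Shikimate is present, so KulK is inactive.
With no repressor bound, *purX* is transcribed.
→ *purX* is ON.
Citrulline is absent, so MorE is active.
Ornithine is absent, so PexC is active.
With repressor MorE bound, *nolX* is not transcribed.
So NolX is not produced.
Zn²⁺ is present, so OrvU is inactive.
With no repressor bound, *mibQ* is transcribed.
→ *mibQ* is ON.
c-di-GMP is present, so RudR is active.
CilE is produced constitutively and is active.
With repressor RudR bound, *purW* is not transcribed.
→ *purW* is OFF.
2 of the 5 genes are transcribed.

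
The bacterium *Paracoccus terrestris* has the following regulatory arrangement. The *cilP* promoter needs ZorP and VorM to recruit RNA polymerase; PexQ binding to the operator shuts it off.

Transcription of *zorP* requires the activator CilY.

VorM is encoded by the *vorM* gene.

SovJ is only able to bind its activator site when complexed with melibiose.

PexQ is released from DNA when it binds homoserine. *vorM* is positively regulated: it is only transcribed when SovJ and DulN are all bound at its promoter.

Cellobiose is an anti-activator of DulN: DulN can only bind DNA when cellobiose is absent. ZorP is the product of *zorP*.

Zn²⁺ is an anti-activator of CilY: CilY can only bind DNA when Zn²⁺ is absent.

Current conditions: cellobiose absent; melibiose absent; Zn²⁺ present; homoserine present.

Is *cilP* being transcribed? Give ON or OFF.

OFF

Homoserine is present, so PexQ is inactive.
Zn²⁺ is present, so CilY is inactive.
Required activator CilY is absent, so *zorP* is not transcribed.
So ZorP is not produced.
Melibiose is absent, so SovJ is inactive.
Cellobiose is absent, so DulN is active.
Required activator SovJ is absent, so *vorM* is not transcribed.
So VorM is not produced.
Required activator ZorP is absent, so *cilP* is not transcribed.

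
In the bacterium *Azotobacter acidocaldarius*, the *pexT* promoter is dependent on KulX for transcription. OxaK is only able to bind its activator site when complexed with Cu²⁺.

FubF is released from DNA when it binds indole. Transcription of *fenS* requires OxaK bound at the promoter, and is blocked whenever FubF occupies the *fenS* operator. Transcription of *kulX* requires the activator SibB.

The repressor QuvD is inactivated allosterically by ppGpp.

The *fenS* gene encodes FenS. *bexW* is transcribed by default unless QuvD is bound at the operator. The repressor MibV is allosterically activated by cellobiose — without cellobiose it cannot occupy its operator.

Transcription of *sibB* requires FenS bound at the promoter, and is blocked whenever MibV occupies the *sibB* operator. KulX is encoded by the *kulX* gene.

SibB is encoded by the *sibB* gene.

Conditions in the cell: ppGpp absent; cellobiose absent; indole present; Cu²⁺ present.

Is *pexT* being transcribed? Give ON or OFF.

ON

Indole is present, so FubF is inactive.
Cu²⁺ is present, so OxaK is active.
No repressor is bound and OxaK is active, so *fenS* is transcribed.
So FenS is produced and active.
Cellobiose is absent, so MibV is inactive.
No repressor is bound and FenS is active, so *sibB* is transcribed.
So SibB is produced and active.
No repressor is bound and SibB is active, so *kulX* is transcribed.
So KulX is produced and active.
No repressor is bound and KulX is active, so *pexT* is transcribed.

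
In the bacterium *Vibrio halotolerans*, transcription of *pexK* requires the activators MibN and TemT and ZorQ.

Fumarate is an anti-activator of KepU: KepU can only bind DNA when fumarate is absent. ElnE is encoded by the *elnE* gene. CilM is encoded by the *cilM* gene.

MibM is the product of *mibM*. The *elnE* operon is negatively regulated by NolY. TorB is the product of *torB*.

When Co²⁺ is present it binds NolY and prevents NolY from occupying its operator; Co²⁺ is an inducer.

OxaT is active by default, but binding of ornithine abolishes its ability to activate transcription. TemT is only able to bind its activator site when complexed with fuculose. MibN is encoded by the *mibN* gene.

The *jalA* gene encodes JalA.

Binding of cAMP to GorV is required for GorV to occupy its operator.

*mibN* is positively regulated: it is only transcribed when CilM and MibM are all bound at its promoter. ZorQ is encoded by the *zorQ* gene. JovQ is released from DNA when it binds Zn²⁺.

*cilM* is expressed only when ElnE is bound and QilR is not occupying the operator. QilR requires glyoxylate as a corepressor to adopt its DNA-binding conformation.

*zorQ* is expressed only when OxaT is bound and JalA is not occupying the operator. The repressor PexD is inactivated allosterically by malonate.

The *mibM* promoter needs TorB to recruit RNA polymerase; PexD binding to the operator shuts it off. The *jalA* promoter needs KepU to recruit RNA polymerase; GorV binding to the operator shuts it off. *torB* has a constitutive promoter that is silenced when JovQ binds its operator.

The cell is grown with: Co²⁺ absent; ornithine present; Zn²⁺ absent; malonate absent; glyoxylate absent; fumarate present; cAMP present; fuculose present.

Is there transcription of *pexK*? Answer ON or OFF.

OFF

Co²⁺ is absent, so NolY is active.
With repressor NolY bound, *elnE* is not transcribed.
So ElnE is not produced.
Glyoxylate is absent, so QilR is inactive.
Required activator ElnE is absent, so *cilM* is not transcribed.
So CilM is not produced.
Malonate is absent, so PexD is active.
Zn²⁺ is absent, so JovQ is active.
With repressor JovQ bound, *torB* is not transcribed.
So TorB is not produced.
With repressor PexD bound, *mibM* is not transcribed.
So MibM is not produced.
Required activator CilM is absent, so *mibN* is not transcribed.
So MibN is not produced.
Fuculose is present, so TemT is active.
Fumarate is present, so KepU is inactive.
cAMP is present, so GorV is active.
With repressor GorV bound, *jalA* is not transcribed.
So JalA is not produced.
Ornithine is present, so OxaT is inactive.
Required activator OxaT is absent, so *zorQ* is not transcribed.
So ZorQ is not produced.
Required activator MibN is absent, so *pexK* is not transcribed.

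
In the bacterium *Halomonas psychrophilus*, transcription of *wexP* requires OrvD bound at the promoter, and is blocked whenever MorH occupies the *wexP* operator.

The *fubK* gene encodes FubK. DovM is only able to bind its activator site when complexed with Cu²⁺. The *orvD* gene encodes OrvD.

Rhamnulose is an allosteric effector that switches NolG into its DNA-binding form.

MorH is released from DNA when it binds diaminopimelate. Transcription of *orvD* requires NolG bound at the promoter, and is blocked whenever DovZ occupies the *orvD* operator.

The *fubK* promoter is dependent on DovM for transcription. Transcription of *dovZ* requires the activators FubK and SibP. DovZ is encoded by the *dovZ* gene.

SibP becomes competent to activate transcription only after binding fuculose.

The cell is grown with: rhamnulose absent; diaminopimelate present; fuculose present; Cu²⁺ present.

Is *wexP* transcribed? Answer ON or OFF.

Diaminopimelate is present, so MorH is inactive.
Rhamnulose is absent, so NolG is inactive.
Cu²⁺ is present, so DovM is active.
No repressor is bound and DovM is active, so *fubK* is transcribed.
So FubK is produced and active.
Fuculose is present, so SibP is active.
No repressor is bound and FubK and SibP are active, so *dovZ* is transcribed.
So DovZ is produced and active.
With repressor DovZ bound, *orvD* is not transcribed.
So OrvD is not produced.
Required activator OrvD is absent, so *wexP* is not transcribed.

OFF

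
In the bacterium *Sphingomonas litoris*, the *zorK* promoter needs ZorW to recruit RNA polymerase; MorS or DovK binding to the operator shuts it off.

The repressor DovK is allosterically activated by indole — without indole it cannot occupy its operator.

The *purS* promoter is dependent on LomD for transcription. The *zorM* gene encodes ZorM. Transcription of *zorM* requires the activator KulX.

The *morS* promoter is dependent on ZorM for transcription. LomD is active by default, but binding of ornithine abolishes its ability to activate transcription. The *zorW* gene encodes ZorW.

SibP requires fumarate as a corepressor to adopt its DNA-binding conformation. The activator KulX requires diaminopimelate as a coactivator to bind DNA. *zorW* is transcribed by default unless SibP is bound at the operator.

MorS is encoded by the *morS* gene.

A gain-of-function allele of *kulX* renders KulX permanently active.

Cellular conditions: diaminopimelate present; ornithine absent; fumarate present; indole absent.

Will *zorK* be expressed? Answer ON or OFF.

Fumarate is present, so SibP is active.
With repressor SibP bound, *zorW* is not transcribed.
So ZorW is not produced.
KulX is constitutively active in this strain.
No repressor is bound and KulX is active, so *zorM* is transcribed.
So ZorM is produced and active.
No repressor is bound and ZorM is active, so *morS* is transcribed.
So MorS is produced and active.
Indole is absent, so DovK is inactive.
With repressor MorS bound, *zorK* is not transcribed.

OFF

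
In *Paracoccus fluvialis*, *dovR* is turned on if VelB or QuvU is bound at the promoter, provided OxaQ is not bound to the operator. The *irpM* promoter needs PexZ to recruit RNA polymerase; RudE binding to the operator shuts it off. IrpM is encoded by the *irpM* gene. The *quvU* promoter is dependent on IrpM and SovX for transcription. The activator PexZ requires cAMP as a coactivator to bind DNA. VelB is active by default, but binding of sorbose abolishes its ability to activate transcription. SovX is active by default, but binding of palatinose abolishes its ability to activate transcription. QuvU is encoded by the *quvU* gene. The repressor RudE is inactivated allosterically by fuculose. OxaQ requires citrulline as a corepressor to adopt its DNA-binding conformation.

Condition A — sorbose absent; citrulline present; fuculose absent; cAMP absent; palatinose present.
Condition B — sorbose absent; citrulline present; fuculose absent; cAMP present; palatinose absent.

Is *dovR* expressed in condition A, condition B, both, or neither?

Condition A:
Sorbose is absent, so VelB is active.
Citrulline is present, so OxaQ is active.
Fuculose is absent, so RudE is active.
cAMP is absent, so PexZ is inactive.
With repressor RudE bound, *irpM* is not transcribed.
So IrpM is not produced.
Palatinose is present, so SovX is inactive.
Required activator IrpM is absent, so *quvU* is not transcribed.
So QuvU is not produced.
With repressor OxaQ bound, *dovR* is not transcribed.
→ *dovR* is OFF in A.
Condition B:
Sorbose is absent, so VelB is active.
Citrulline is present, so OxaQ is active.
Fuculose is absent, so RudE is active.
cAMP is present, so PexZ is active.
With repressor RudE bound, *irpM* is not transcribed.
So IrpM is not produced.
Palatinose is absent, so SovX is active.
Required activator IrpM is absent, so *quvU* is not transcribed.
So QuvU is not produced.
With repressor OxaQ bound, *dovR* is not transcribed.
→ *dovR* is OFF in B.

neither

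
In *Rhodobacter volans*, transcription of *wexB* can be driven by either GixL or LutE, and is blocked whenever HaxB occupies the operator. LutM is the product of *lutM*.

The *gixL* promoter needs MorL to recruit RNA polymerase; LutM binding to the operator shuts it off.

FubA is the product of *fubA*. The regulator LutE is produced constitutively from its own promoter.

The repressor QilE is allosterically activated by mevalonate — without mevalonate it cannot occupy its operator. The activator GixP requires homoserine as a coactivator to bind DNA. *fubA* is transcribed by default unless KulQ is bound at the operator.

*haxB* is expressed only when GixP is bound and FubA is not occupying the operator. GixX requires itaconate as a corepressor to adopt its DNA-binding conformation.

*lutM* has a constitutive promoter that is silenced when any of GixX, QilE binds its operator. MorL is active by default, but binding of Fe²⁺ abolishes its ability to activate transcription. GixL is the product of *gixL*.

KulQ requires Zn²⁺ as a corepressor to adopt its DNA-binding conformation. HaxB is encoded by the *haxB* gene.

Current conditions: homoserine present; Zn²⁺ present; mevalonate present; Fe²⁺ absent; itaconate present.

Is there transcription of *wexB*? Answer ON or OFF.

OFF

Homoserine is present, so GixP is active.
Zn²⁺ is present, so KulQ is active.
With repressor KulQ bound, *fubA* is not transcribed.
So FubA is not produced.
No repressor is bound and GixP is active, so *haxB* is transcribed.
So HaxB is produced and active.
Fe²⁺ is absent, so MorL is active.
Itaconate is present, so GixX is active.
Mevalonate is present, so QilE is active.
With repressor GixX bound, *lutM* is not transcribed.
So LutM is not produced.
No repressor is bound and MorL is active, so *gixL* is transcribed.
So GixL is produced and active.
LutE is produced constitutively and is active.
With repressor HaxB bound, *wexB* is not transcribed.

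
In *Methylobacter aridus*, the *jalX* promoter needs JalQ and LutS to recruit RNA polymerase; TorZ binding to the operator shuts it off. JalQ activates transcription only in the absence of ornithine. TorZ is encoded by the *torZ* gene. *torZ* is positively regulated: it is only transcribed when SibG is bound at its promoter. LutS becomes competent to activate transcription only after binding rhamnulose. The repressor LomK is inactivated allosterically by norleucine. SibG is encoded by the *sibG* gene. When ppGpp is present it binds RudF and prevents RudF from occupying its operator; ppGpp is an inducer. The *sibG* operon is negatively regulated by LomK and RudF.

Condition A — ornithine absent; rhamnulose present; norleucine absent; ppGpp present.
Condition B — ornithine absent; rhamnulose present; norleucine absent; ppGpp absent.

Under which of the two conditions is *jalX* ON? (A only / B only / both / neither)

Condition A:
Ornithine is absent, so JalQ is active.
Rhamnulose is present, so LutS is active.
Norleucine is absent, so LomK is active.
ppGpp is present, so RudF is inactive.
With repressor LomK bound, *sibG* is not transcribed.
So SibG is not produced.
Required activator SibG is absent, so *torZ* is not transcribed.
So TorZ is not produced.
No repressor is bound and JalQ and LutS are active, so *jalX* is transcribed.
→ *jalX* is ON in A.
Condition B:
Ornithine is absent, so JalQ is active.
Rhamnulose is present, so LutS is active.
Norleucine is absent, so LomK is active.
ppGpp is absent, so RudF is active.
With repressor LomK bound, *sibG* is not transcribed.
So SibG is not produced.
Required activator SibG is absent, so *torZ* is not transcribed.
So TorZ is not produced.
No repressor is bound and JalQ and LutS are active, so *jalX* is transcribed.
→ *jalX* is ON in B.

both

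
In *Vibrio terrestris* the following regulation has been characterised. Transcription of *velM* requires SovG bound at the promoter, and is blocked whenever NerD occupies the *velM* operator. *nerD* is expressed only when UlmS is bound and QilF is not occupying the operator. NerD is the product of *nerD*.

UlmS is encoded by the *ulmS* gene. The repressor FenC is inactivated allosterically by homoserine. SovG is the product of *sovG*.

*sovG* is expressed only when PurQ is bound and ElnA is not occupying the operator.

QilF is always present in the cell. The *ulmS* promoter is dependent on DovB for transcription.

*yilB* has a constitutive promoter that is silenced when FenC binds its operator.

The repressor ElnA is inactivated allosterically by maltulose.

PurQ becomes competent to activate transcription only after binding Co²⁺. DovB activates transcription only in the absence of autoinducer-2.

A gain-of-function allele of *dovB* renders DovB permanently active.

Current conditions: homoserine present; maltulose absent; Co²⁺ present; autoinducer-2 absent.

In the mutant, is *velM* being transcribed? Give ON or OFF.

DovB is constitutively active in this strain.
No repressor is bound and DovB is active, so *ulmS* is transcribed.
So UlmS is produced and active.
QilF is produced constitutively and is active.
With repressor QilF bound, *nerD* is not transcribed.
So NerD is not produced.
Co²⁺ is present, so PurQ is active.
Maltulose is absent, so ElnA is active.
With repressor ElnA bound, *sovG* is not transcribed.
So SovG is not produced.
Required activator SovG is absent, so *velM* is not transcribed.

OFF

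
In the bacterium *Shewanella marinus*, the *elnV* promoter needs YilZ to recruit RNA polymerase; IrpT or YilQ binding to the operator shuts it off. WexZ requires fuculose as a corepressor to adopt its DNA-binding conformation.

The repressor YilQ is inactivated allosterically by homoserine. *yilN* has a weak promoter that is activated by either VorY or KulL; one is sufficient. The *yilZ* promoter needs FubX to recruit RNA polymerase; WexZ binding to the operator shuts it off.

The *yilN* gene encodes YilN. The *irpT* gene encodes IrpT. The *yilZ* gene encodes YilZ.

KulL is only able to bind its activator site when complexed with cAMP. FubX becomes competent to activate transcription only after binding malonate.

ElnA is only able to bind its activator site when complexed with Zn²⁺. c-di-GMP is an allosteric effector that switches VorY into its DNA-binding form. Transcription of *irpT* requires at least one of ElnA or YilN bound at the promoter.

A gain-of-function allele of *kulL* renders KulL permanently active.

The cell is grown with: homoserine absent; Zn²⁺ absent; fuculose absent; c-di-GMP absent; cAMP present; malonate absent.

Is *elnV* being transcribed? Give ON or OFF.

OFF

Zn²⁺ is absent, so ElnA is inactive.
c-di-GMP is absent, so VorY is inactive.
KulL is constitutively active in this strain.
Activator KulL is present, so *yilN* is transcribed.
So YilN is produced and active.
Activator YilN is present, so *irpT* is transcribed.
So IrpT is produced and active.
Homoserine is absent, so YilQ is active.
Fuculose is absent, so WexZ is inactive.
Malonate is absent, so FubX is inactive.
Required activator FubX is absent, so *yilZ* is not transcribed.
So YilZ is not produced.
With repressor IrpT bound, *elnV* is not transcribed.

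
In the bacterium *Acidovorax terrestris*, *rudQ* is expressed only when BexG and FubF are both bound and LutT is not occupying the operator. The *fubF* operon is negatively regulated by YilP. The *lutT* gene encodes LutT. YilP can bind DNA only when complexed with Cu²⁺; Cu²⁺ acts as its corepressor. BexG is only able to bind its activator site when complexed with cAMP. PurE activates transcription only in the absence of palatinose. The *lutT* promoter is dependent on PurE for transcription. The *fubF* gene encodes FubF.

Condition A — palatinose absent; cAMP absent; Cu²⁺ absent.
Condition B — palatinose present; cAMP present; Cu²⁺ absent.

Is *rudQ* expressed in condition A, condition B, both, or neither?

B only

Condition A:
Palatinose is absent, so PurE is active.
No repressor is bound and PurE is active, so *lutT* is transcribed.
So LutT is produced and active.
cAMP is absent, so BexG is inactive.
Cu²⁺ is absent, so YilP is inactive.
With no repressor bound, *fubF* is transcribed.
So FubF is produced and active.
With repressor LutT bound, *rudQ* is not transcribed.
→ *rudQ* is OFF in A.
Condition B:
Palatinose is present, so PurE is inactive.
Required activator PurE is absent, so *lutT* is not transcribed.
So LutT is not produced.
cAMP is present, so BexG is active.
Cu²⁺ is absent, so YilP is inactive.
With no repressor bound, *fubF* is transcribed.
So FubF is produced and active.
No repressor is bound and BexG and FubF are active, so *rudQ* is transcribed.
→ *rudQ* is ON in B.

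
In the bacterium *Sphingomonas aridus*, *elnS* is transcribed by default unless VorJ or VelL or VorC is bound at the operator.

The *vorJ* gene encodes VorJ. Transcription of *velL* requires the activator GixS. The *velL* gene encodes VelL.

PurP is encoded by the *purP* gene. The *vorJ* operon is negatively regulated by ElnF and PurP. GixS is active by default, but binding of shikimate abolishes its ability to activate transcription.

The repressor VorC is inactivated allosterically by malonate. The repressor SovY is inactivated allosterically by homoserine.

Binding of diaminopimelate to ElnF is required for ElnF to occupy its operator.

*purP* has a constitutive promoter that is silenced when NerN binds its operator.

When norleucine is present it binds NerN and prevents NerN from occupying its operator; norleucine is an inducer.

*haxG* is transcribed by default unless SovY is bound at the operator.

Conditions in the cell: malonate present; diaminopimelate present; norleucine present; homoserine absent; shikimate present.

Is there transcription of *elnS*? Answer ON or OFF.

ON

Diaminopimelate is present, so ElnF is active.
Norleucine is present, so NerN is inactive.
With no repressor bound, *purP* is transcribed.
So PurP is produced and active.
With repressor ElnF bound, *vorJ* is not transcribed.
So VorJ is not produced.
Shikimate is present, so GixS is inactive.
Required activator GixS is absent, so *velL* is not transcribed.
So VelL is not produced.
Malonate is present, so VorC is inactive.
With no repressor bound, *elnS* is transcribed.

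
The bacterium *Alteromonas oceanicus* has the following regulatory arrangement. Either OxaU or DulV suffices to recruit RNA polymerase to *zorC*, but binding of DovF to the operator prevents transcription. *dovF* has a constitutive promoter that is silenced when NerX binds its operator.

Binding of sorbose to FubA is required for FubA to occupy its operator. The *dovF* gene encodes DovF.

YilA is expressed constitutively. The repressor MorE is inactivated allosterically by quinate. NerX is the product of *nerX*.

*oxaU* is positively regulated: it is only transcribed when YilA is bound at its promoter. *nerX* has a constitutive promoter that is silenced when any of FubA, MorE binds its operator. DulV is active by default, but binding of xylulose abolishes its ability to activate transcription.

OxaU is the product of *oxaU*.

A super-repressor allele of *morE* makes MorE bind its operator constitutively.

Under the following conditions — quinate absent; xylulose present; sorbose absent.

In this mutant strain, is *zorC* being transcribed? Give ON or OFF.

YilA is produced constitutively and is active.
No repressor is bound and YilA is active, so *oxaU* is transcribed.
So OxaU is produced and active.
Xylulose is present, so DulV is inactive.
Sorbose is absent, so FubA is inactive.
MorE is constitutively active in this strain.
With repressor MorE bound, *nerX* is not transcribed.
So NerX is not produced.
With no repressor bound, *dovF* is transcribed.
So DovF is produced and active.
With repressor DovF bound, *zorC* is not transcribed.

OFF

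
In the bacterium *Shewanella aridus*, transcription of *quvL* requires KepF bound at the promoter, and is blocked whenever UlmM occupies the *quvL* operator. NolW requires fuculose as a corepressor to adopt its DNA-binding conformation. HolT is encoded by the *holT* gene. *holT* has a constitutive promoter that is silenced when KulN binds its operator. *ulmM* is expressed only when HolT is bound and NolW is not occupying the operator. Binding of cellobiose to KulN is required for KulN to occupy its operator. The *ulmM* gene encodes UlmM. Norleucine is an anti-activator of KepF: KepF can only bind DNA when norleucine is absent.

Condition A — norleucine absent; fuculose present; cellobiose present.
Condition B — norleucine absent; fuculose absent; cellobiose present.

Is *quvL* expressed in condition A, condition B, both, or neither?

Condition A:
Norleucine is absent, so KepF is active.
Fuculose is present, so NolW is active.
Cellobiose is present, so KulN is active.
With repressor KulN bound, *holT* is not transcribed.
So HolT is not produced.
With repressor NolW bound, *ulmM* is not transcribed.
So UlmM is not produced.
No repressor is bound and KepF is active, so *quvL* is transcribed.
→ *quvL* is ON in A.
Condition B:
Norleucine is absent, so KepF is active.
Fuculose is absent, so NolW is inactive.
Cellobiose is present, so KulN is active.
With repressor KulN bound, *holT* is not transcribed.
So HolT is not produced.
Required activator HolT is absent, so *ulmM* is not transcribed.
So UlmM is not produced.
No repressor is bound and KepF is active, so *quvL* is transcribed.
→ *quvL* is ON in B.

both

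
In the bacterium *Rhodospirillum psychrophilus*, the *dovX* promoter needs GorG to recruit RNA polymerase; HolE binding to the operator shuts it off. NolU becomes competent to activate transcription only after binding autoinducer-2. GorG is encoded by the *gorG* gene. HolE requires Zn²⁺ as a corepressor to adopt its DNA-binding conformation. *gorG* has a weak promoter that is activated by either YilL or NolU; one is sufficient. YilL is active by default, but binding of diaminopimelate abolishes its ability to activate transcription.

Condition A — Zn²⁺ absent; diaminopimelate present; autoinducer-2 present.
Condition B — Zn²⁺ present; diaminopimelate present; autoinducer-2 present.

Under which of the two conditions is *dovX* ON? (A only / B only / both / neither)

Condition A:
Zn²⁺ is absent, so HolE is inactive.
Diaminopimelate is present, so YilL is inactive.
Autoinducer-2 is present, so NolU is active.
Activator NolU is present, so *gorG* is transcribed.
So GorG is produced and active.
No repressor is bound and GorG is active, so *dovX* is transcribed.
→ *dovX* is ON in A.
Condition B:
Zn²⁺ is present, so HolE is active.
Diaminopimelate is present, so YilL is inactive.
Autoinducer-2 is present, so NolU is active.
Activator NolU is present, so *gorG* is transcribed.
So GorG is produced and active.
With repressor HolE bound, *dovX* is not transcribed.
→ *dovX* is OFF in B.

A only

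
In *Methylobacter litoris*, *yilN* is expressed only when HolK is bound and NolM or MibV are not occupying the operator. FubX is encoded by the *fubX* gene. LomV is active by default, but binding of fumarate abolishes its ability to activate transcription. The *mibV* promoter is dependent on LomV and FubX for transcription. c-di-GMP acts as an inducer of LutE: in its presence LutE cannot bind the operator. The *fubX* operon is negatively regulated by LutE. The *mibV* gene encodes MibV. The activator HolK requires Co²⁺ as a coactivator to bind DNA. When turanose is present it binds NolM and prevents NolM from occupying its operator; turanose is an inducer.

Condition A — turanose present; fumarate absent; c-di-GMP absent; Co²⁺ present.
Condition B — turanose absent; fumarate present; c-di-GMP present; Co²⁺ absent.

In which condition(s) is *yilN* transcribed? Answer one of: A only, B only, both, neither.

Condition A:
Turanose is present, so NolM is inactive.
Fumarate is absent, so LomV is active.
c-di-GMP is absent, so LutE is active.
With repressor LutE bound, *fubX* is not transcribed.
So FubX is not produced.
Required activator FubX is absent, so *mibV* is not transcribed.
So MibV is not produced.
Co²⁺ is present, so HolK is active.
No repressor is bound and HolK is active, so *yilN* is transcribed.
→ *yilN* is ON in A.
Condition B:
Turanose is absent, so NolM is active.
Fumarate is present, so LomV is inactive.
c-di-GMP is present, so LutE is inactive.
With no repressor bound, *fubX* is transcribed.
So FubX is produced and active.
Required activator LomV is absent, so *mibV* is not transcribed.
So MibV is not produced.
Co²⁺ is absent, so HolK is inactive.
With repressor NolM bound, *yilN* is not transcribed.
→ *yilN* is OFF in B.

A only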